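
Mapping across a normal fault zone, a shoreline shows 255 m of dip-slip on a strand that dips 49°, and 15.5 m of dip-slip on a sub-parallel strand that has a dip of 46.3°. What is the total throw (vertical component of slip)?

204 m

throw_A = 255 × sin(49°) = 192.5 m
throw_B = 15.5 × sin(46.3°) = 11.21 m
total = 192.5 + 11.21 = 204 m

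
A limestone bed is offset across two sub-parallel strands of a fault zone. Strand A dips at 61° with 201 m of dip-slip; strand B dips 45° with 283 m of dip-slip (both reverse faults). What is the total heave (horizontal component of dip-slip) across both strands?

298 m

heave_A = 201 × cos(61°) = 97.45 m
heave_B = 283 × cos(45°) = 200.1 m
total = 97.45 + 200.1 = 298 m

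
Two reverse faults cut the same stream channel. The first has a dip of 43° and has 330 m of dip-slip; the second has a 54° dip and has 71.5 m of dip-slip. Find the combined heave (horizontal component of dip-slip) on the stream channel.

283 m

heave_A = 330 × cos(43°) = 241.3 m
heave_B = 71.5 × cos(54°) = 42.03 m
total = 241.3 + 42.03 = 283 m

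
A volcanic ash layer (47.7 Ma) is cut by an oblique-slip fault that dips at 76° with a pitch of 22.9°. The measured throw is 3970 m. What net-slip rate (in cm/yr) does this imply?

dip-slip = throw / sin(dip) = 3970 / sin(76°) = 4092 m
net slip = dip-slip / sin(rake) = 4092 / sin(22.9°) = 10510 m
rate = 10510 m / 47.7 Ma = 0.000220 m/yr = 0.0220 cm/yr

0.0220 cm/yr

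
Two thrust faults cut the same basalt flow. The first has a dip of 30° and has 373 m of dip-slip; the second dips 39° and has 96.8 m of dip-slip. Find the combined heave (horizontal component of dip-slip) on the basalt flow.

398 m

heave_A = 373 × cos(30°) = 323 m
heave_B = 96.8 × cos(39°) = 75.23 m
total = 323 + 75.23 = 398 m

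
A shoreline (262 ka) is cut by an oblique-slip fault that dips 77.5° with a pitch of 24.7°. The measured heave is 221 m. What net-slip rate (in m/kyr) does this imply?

dip-slip = heave / cos(dip) = 221 / cos(77.5°) = 1021 m
net slip = dip-slip / sin(rake) = 1021 / sin(24.7°) = 2444 m
rate = 2444 m / 262 ka = 0.00933 m/yr = 9.33 m/kyr

9.33 m/kyr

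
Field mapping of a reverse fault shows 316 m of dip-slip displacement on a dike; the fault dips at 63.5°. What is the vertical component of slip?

283 m

throw = dip-slip × sin(dip) = 316 m × sin(63.5°) = 283 m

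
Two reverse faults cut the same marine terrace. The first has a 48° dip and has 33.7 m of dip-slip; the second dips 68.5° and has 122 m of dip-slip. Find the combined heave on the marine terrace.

heave_A = 33.7 × cos(48°) = 22.55 m
heave_B = 122 × cos(68.5°) = 44.71 m
total = 22.55 + 44.71 = 67.3 m

67.3 m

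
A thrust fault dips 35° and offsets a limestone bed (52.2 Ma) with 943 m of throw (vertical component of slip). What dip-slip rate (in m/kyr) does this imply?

dip-slip = throw / sin(dip) = 943 m / sin(35°) = 1644 m
rate = 1644 m / 52.2 Ma = 0.0000315 m/yr = 0.0315 m/kyr

0.0315 m/kyr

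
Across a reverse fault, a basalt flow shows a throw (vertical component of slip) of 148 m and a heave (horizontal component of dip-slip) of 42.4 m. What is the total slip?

net slip = √(throw² + heave²) = √(148² + 42.4²) = 154 m

154 m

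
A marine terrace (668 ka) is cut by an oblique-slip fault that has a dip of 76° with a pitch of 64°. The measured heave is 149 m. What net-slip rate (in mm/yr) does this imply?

dip-slip = heave / cos(dip) = 149 / cos(76°) = 615.9 m
net slip = dip-slip / sin(rake) = 615.9 / sin(64°) = 685.3 m
rate = 685.3 m / 668 ka = 0.00103 m/yr = 1.03 mm/yr

1.03 mm/yr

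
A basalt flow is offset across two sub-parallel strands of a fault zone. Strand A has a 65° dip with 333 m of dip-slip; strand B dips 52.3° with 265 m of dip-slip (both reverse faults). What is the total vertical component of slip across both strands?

511 m

throw_A = 333 × sin(65°) = 301.8 m
throw_B = 265 × sin(52.3°) = 209.7 m
total = 301.8 + 209.7 = 511 m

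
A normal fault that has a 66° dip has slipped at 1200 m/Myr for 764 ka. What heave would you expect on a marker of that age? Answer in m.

373 m

dip-slip = rate × time = 1200 m/Myr × 764 ka = 916.8 m
heave = dip-slip × cos(dip) = 916.8 × cos(66°) = 373 m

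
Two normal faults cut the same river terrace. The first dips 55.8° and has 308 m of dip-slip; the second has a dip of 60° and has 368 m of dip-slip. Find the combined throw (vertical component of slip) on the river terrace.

throw_A = 308 × sin(55.8°) = 254.7 m
throw_B = 368 × sin(60°) = 318.7 m
total = 254.7 + 318.7 = 573 m

573 m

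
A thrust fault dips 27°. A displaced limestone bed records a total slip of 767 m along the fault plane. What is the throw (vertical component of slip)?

348 m

throw = dip-slip × sin(dip) = 767 m × sin(27°) = 348 m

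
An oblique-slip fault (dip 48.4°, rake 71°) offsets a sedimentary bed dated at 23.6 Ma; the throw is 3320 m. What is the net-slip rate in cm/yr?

dip-slip = throw / sin(dip) = 3320 / sin(48.4°) = 4440 m
net slip = dip-slip / sin(rake) = 4440 / sin(71°) = 4696 m
rate = 4696 m / 23.6 Ma = 0.000199 m/yr = 0.0199 cm/yr

0.0199 cm/yr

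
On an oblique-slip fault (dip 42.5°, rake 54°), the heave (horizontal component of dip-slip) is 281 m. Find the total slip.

471 m

dip-slip = heave / cos(dip) = 281 / cos(42.5°) = 381.1 m
net slip = dip-slip / sin(rake) = 381.1 / sin(54°) = 471 m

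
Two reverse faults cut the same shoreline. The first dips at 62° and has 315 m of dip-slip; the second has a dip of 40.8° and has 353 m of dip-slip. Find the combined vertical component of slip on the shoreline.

throw_A = 315 × sin(62°) = 278.1 m
throw_B = 353 × sin(40.8°) = 230.7 m
total = 278.1 + 230.7 = 509 m

509 m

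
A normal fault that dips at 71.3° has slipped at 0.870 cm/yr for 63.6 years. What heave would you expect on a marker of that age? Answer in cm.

dip-slip = rate × time = 0.870 cm/yr × 63.6 years = 0.5533 m
heave = dip-slip × cos(dip) = 0.5533 × cos(71.3°) = 0.177 m = 17.7 cm

17.7 cm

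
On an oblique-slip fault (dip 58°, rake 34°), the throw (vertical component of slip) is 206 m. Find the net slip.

dip-slip = throw / sin(dip) = 206 / sin(58°) = 242.9 m
net slip = dip-slip / sin(rake) = 242.9 / sin(34°) = 434 m

434 m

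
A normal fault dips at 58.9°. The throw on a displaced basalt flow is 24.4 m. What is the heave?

heave = throw / tan(dip) = 24.4 / tan(58.9°) = 14.7 m

14.7 m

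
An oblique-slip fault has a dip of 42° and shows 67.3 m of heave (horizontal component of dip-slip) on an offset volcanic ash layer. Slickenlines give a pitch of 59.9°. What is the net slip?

dip-slip = heave / cos(dip) = 67.3 / cos(42°) = 90.56 m
net slip = dip-slip / sin(rake) = 90.56 / sin(59.9°) = 105 m

105 m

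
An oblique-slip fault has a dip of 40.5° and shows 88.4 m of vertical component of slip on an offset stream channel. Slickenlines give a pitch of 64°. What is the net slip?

dip-slip = throw / sin(dip) = 88.4 / sin(40.5°) = 136.1 m
net slip = dip-slip / sin(rake) = 136.1 / sin(64°) = 151 m

151 m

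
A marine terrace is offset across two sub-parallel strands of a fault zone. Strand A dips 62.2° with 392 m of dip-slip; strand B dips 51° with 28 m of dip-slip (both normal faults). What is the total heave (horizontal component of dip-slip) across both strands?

heave_A = 392 × cos(62.2°) = 182.8 m
heave_B = 28 × cos(51°) = 17.62 m
total = 182.8 + 17.62 = 200 m

200 m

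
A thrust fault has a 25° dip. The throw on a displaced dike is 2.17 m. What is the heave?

heave = throw / tan(dip) = 2.17 / tan(25°) = 4.65 m

4.65 m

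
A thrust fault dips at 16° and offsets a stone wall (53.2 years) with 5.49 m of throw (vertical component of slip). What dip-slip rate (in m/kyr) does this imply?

dip-slip = throw / sin(dip) = 5.49 m / sin(16°) = 19.92 m
rate = 19.92 m / 53.2 years = 0.374 m/yr = 374 m/kyr

374 m/kyr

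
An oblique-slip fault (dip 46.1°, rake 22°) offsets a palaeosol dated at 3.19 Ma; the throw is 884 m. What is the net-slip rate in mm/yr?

dip-slip = throw / sin(dip) = 884 / sin(46.1°) = 1227 m
net slip = dip-slip / sin(rake) = 1227 / sin(22°) = 3275 m
rate = 3275 m / 3.19 Ma = 0.00103 m/yr = 1.03 mm/yr

1.03 mm/yr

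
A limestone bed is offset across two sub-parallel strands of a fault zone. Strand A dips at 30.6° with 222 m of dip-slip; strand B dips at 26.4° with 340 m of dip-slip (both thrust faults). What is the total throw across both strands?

264 m

throw_A = 222 × sin(30.6°) = 113 m
throw_B = 340 × sin(26.4°) = 151.2 m
total = 113 + 151.2 = 264 m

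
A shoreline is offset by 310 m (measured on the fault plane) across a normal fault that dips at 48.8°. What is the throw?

233 m

throw = dip-slip × sin(dip) = 310 m × sin(48.8°) = 233 m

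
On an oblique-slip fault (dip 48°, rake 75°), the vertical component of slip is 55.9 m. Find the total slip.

77.9 m

dip-slip = throw / sin(dip) = 55.9 / sin(48°) = 75.22 m
net slip = dip-slip / sin(rake) = 75.22 / sin(75°) = 77.9 m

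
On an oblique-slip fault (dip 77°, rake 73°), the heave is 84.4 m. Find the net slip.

dip-slip = heave / cos(dip) = 84.4 / cos(77°) = 375.2 m
net slip = dip-slip / sin(rake) = 375.2 / sin(73°) = 392 m

392 m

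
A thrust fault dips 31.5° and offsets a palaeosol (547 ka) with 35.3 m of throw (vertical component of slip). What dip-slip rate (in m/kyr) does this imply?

dip-slip = throw / sin(dip) = 35.3 m / sin(31.5°) = 67.56 m
rate = 67.56 m / 547 ka = 0.000124 m/yr = 0.124 m/kyr

0.124 m/kyr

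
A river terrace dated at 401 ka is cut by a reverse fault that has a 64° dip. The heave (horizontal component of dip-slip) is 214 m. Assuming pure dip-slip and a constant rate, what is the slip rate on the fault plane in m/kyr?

1.22 m/kyr

dip-slip = heave / cos(dip) = 214 m / cos(64°) = 488.2 m
rate = 488.2 m / 401 ka = 0.00122 m/yr = 1.22 m/kyr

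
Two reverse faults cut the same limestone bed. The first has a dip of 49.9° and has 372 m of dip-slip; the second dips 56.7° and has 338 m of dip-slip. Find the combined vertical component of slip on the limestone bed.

567 m

throw_A = 372 × sin(49.9°) = 284.6 m
throw_B = 338 × sin(56.7°) = 282.5 m
total = 284.6 + 282.5 = 567 m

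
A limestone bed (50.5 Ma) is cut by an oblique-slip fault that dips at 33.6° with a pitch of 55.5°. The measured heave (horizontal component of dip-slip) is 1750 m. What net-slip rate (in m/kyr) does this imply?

0.0505 m/kyr

dip-slip = heave / cos(dip) = 1750 / cos(33.6°) = 2101 m
net slip = dip-slip / sin(rake) = 2101 / sin(55.5°) = 2549 m
rate = 2549 m / 50.5 Ma = 0.0000505 m/yr = 0.0505 m/kyr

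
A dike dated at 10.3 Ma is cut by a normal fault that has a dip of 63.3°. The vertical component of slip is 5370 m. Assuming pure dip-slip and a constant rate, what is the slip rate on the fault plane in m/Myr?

dip-slip = throw / sin(dip) = 5370 m / sin(63.3°) = 6011 m
rate = 6011 m / 10.3 Ma = 0.000584 m/yr = 584 m/Myr

584 m/Myr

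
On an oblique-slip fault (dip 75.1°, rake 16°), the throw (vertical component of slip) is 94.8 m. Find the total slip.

356 m

dip-slip = throw / sin(dip) = 94.8 / sin(75.1°) = 98.10 m
net slip = dip-slip / sin(rake) = 98.10 / sin(16°) = 356 m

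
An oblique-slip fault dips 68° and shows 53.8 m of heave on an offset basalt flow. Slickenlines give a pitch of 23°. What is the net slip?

dip-slip = heave / cos(dip) = 53.8 / cos(68°) = 143.6 m
net slip = dip-slip / sin(rake) = 143.6 / sin(23°) = 368 m

368 m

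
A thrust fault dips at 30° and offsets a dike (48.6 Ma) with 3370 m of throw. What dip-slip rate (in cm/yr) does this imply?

dip-slip = throw / sin(dip) = 3370 m / sin(30°) = 6740 m
rate = 6740 m / 48.6 Ma = 0.000139 m/yr = 0.0139 cm/yr

0.0139 cm/yr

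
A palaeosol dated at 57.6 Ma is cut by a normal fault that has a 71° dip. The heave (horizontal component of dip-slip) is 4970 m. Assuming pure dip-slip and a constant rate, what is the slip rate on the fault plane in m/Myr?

dip-slip = heave / cos(dip) = 4970 m / cos(71°) = 15270 m
rate = 15270 m / 57.6 Ma = 0.000265 m/yr = 265 m/Myr

265 m/Myr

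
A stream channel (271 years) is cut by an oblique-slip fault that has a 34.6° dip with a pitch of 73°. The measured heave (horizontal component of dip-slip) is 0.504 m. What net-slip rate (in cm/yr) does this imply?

0.236 cm/yr

dip-slip = heave / cos(dip) = 0.504 / cos(34.6°) = 0.6123 m
net slip = dip-slip / sin(rake) = 0.6123 / sin(73°) = 0.6403 m
rate = 0.6403 m / 271 years = 0.00236 m/yr = 0.236 cm/yr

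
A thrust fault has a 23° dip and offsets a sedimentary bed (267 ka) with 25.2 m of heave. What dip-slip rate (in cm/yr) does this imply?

0.0103 cm/yr

dip-slip = heave / cos(dip) = 25.2 m / cos(23°) = 27.38 m
rate = 27.38 m / 267 ka = 0.000103 m/yr = 0.0103 cm/yr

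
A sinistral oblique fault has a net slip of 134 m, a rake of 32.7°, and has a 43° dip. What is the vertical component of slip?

49.4 m

dip-slip = net slip × sin(rake) = 134 m × sin(32.7°) = 72.39 m
throw = dip-slip × sin(dip) = 72.39 × sin(43°) = 49.4 m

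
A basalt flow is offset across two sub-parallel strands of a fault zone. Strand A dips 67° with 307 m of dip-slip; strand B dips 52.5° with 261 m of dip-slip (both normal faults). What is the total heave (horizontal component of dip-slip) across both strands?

279 m

heave_A = 307 × cos(67°) = 120 m
heave_B = 261 × cos(52.5°) = 158.9 m
total = 120 + 158.9 = 279 m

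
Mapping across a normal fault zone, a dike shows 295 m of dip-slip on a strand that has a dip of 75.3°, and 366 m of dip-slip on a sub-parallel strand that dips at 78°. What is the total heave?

heave_A = 295 × cos(75.3°) = 74.86 m
heave_B = 366 × cos(78°) = 76.10 m
total = 74.86 + 76.10 = 151 m

151 m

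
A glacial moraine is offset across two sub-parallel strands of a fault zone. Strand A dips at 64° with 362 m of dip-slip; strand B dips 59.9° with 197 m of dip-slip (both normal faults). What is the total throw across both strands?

496 m

throw_A = 362 × sin(64°) = 325.4 m
throw_B = 197 × sin(59.9°) = 170.4 m
total = 325.4 + 170.4 = 496 m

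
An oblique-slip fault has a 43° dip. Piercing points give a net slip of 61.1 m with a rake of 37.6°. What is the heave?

dip-slip = net slip × sin(rake) = 61.1 m × sin(37.6°) = 37.28 m
heave = dip-slip × cos(dip) = 37.28 × cos(43°) = 27.3 m

27.3 m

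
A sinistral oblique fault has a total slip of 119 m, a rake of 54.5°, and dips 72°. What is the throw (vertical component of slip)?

92.1 m

dip-slip = net slip × sin(rake) = 119 m × sin(54.5°) = 96.88 m
throw = dip-slip × sin(dip) = 96.88 × sin(72°) = 92.1 m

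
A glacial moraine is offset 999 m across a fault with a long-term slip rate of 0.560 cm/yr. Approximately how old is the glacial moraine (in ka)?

age = offset / rate = 999 m / (0.560 cm/yr) = 178000 yr = 178 ka

178 ka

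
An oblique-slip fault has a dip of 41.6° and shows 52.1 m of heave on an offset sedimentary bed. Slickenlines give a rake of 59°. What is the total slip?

81.3 m

dip-slip = heave / cos(dip) = 52.1 / cos(41.6°) = 69.67 m
net slip = dip-slip / sin(rake) = 69.67 / sin(59°) = 81.3 m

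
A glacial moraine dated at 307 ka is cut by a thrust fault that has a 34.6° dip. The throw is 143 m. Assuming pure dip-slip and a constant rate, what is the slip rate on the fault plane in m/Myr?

dip-slip = throw / sin(dip) = 143 m / sin(34.6°) = 251.8 m
rate = 251.8 m / 307 ka = 0.000820 m/yr = 820 m/Myr

820 m/Myr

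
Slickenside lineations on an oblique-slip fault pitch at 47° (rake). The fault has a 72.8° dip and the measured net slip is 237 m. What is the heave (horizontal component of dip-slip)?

dip-slip = net slip × sin(rake) = 237 m × sin(47°) = 173.3 m
heave = dip-slip × cos(dip) = 173.3 × cos(72.8°) = 51.3 m

51.3 m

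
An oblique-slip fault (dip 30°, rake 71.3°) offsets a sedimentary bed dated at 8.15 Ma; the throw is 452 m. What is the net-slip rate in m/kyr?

0.117 m/kyr

dip-slip = throw / sin(dip) = 452 / sin(30°) = 904 m
net slip = dip-slip / sin(rake) = 904 / sin(71.3°) = 954.4 m
rate = 954.4 m / 8.15 Ma = 0.000117 m/yr = 0.117 m/kyr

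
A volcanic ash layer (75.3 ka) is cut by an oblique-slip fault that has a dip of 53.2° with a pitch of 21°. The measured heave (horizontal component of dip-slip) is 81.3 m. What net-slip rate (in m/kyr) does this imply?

dip-slip = heave / cos(dip) = 81.3 / cos(53.2°) = 135.7 m
net slip = dip-slip / sin(rake) = 135.7 / sin(21°) = 378.7 m
rate = 378.7 m / 75.3 ka = 0.00503 m/yr = 5.03 m/kyr

5.03 m/kyr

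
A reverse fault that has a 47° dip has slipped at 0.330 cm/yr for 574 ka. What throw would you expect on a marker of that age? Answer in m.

dip-slip = rate × time = 0.330 cm/yr × 574 ka = 1894 m
throw = dip-slip × sin(dip) = 1894 × sin(47°) = 1390 m

1390 m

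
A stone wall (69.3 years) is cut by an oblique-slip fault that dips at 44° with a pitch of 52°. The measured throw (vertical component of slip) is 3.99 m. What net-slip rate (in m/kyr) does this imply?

dip-slip = throw / sin(dip) = 3.99 / sin(44°) = 5.744 m
net slip = dip-slip / sin(rake) = 5.744 / sin(52°) = 7.289 m
rate = 7.289 m / 69.3 years = 0.105 m/yr = 105 m/kyr

105 m/kyr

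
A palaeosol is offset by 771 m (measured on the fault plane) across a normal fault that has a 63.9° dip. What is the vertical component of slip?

692 m

throw = dip-slip × sin(dip) = 771 m × sin(63.9°) = 692 m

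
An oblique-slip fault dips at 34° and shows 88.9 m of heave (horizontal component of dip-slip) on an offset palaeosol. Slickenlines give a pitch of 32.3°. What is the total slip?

201 m

dip-slip = heave / cos(dip) = 88.9 / cos(34°) = 107.2 m
net slip = dip-slip / sin(rake) = 107.2 / sin(32.3°) = 201 m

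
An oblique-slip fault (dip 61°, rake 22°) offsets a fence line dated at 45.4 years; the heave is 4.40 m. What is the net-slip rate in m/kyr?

534 m/kyr

dip-slip = heave / cos(dip) = 4.40 / cos(61°) = 9.076 m
net slip = dip-slip / sin(rake) = 9.076 / sin(22°) = 24.23 m
rate = 24.23 m / 45.4 years = 0.534 m/yr = 534 m/kyr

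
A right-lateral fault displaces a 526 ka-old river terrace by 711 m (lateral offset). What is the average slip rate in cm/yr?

0.135 cm/yr

rate = 711 m / 526 ka = 0.00135 m/yr = 0.135 cm/yr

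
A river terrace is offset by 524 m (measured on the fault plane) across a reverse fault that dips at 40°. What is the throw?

337 m

throw = dip-slip × sin(dip) = 524 m × sin(40°) = 337 m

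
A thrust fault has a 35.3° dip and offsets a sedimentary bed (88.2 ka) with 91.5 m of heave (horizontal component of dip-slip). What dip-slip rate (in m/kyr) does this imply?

1.27 m/kyr

dip-slip = heave / cos(dip) = 91.5 m / cos(35.3°) = 112.1 m
rate = 112.1 m / 88.2 ka = 0.00127 m/yr = 1.27 m/kyr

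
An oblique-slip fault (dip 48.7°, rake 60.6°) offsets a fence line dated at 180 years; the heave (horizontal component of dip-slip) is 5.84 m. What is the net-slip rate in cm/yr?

5.64 cm/yr

dip-slip = heave / cos(dip) = 5.84 / cos(48.7°) = 8.848 m
net slip = dip-slip / sin(rake) = 8.848 / sin(60.6°) = 10.16 m
rate = 10.16 m / 180 years = 0.0564 m/yr = 5.64 cm/yr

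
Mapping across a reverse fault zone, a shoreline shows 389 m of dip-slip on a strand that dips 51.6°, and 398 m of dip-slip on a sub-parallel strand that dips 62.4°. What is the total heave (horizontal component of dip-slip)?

heave_A = 389 × cos(51.6°) = 241.6 m
heave_B = 398 × cos(62.4°) = 184.4 m
total = 241.6 + 184.4 = 426 m

426 m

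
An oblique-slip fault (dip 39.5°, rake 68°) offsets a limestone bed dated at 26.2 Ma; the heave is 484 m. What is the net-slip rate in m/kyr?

0.0258 m/kyr

dip-slip = heave / cos(dip) = 484 / cos(39.5°) = 627.2 m
net slip = dip-slip / sin(rake) = 627.2 / sin(68°) = 676.5 m
rate = 676.5 m / 26.2 Ma = 0.0000258 m/yr = 0.0258 m/kyr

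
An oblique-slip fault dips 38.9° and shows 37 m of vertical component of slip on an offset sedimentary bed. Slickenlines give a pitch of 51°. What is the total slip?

75.8 m

dip-slip = throw / sin(dip) = 37 / sin(38.9°) = 58.92 m
net slip = dip-slip / sin(rake) = 58.92 / sin(51°) = 75.8 m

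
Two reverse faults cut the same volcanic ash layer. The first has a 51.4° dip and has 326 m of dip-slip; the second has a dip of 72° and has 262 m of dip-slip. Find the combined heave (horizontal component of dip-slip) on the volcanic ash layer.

heave_A = 326 × cos(51.4°) = 203.4 m
heave_B = 262 × cos(72°) = 80.96 m
total = 203.4 + 80.96 = 284 m

284 m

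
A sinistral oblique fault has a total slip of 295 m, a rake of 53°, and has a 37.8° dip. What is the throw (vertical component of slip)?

144 m

dip-slip = net slip × sin(rake) = 295 m × sin(53°) = 235.6 m
throw = dip-slip × sin(dip) = 235.6 × sin(37.8°) = 144 m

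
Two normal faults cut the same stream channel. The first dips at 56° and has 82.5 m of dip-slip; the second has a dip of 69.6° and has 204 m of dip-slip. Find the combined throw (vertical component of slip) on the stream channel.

throw_A = 82.5 × sin(56°) = 68.40 m
throw_B = 204 × sin(69.6°) = 191.2 m
total = 68.40 + 191.2 = 260 m

260 m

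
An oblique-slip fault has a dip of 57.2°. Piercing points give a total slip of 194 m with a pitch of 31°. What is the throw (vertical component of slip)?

84 m

dip-slip = net slip × sin(rake) = 194 m × sin(31°) = 99.92 m
throw = dip-slip × sin(dip) = 99.92 × sin(57.2°) = 84 m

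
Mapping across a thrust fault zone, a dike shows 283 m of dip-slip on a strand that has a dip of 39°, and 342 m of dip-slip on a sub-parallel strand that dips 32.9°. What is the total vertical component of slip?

throw_A = 283 × sin(39°) = 178.1 m
throw_B = 342 × sin(32.9°) = 185.8 m
total = 178.1 + 185.8 = 364 m

364 m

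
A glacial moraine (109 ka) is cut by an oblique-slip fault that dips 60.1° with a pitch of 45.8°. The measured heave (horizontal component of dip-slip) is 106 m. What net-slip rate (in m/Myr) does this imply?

2720 m/Myr

dip-slip = heave / cos(dip) = 106 / cos(60.1°) = 212.6 m
net slip = dip-slip / sin(rake) = 212.6 / sin(45.8°) = 296.6 m
rate = 296.6 m / 109 ka = 0.00272 m/yr = 2720 m/Myr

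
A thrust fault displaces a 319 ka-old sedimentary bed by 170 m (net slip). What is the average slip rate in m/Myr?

533 m/Myr

rate = 170 m / 319 ka = 0.000533 m/yr = 533 m/Myr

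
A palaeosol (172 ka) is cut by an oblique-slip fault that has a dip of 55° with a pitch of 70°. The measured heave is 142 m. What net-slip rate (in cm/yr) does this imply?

dip-slip = heave / cos(dip) = 142 / cos(55°) = 247.6 m
net slip = dip-slip / sin(rake) = 247.6 / sin(70°) = 263.5 m
rate = 263.5 m / 172 ka = 0.00153 m/yr = 0.153 cm/yr

0.153 cm/yr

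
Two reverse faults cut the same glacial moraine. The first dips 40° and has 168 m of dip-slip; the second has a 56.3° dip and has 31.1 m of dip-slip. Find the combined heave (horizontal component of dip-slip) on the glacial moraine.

heave_A = 168 × cos(40°) = 128.7 m
heave_B = 31.1 × cos(56.3°) = 17.26 m
total = 128.7 + 17.26 = 146 m

146 m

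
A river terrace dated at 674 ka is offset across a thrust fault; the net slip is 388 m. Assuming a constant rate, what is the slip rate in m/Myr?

rate = 388 m / 674 ka = 0.000576 m/yr = 576 m/Myr

576 m/Myr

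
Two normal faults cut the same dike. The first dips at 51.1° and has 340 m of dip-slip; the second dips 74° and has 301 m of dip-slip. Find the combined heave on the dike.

heave_A = 340 × cos(51.1°) = 213.5 m
heave_B = 301 × cos(74°) = 82.97 m
total = 213.5 + 82.97 = 296 m

296 m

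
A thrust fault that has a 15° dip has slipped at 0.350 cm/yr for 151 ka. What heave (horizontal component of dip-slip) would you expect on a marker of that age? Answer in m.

dip-slip = rate × time = 0.350 cm/yr × 151 ka = 528.5 m
heave = dip-slip × cos(dip) = 528.5 × cos(15°) = 510 m

510 m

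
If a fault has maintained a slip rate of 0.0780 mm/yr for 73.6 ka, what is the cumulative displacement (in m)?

slip = rate × time = 0.0780 mm/yr × 73.6 ka = 5.74 m

5.74 m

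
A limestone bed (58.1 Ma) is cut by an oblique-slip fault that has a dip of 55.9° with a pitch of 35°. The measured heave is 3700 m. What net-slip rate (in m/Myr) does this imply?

198 m/Myr

dip-slip = heave / cos(dip) = 3700 / cos(55.9°) = 6600 m
net slip = dip-slip / sin(rake) = 6600 / sin(35°) = 11510 m
rate = 11510 m / 58.1 Ma = 0.000198 m/yr = 198 m/Myr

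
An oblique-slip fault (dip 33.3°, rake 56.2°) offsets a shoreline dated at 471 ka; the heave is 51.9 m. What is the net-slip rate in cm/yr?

0.0159 cm/yr

dip-slip = heave / cos(dip) = 51.9 / cos(33.3°) = 62.10 m
net slip = dip-slip / sin(rake) = 62.10 / sin(56.2°) = 74.73 m
rate = 74.73 m / 471 ka = 0.000159 m/yr = 0.0159 cm/yr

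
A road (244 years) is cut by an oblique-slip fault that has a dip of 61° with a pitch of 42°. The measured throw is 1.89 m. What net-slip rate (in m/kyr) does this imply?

13.2 m/kyr

dip-slip = throw / sin(dip) = 1.89 / sin(61°) = 2.161 m
net slip = dip-slip / sin(rake) = 2.161 / sin(42°) = 3.229 m
rate = 3.229 m / 244 years = 0.0132 m/yr = 13.2 m/kyr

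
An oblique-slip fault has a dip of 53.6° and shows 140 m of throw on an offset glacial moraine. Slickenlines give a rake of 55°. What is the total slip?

212 m

dip-slip = throw / sin(dip) = 140 / sin(53.6°) = 173.9 m
net slip = dip-slip / sin(rake) = 173.9 / sin(55°) = 212 m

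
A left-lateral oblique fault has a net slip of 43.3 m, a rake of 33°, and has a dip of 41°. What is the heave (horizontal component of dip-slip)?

dip-slip = net slip × sin(rake) = 43.3 m × sin(33°) = 23.58 m
heave = dip-slip × cos(dip) = 23.58 × cos(41°) = 17.8 m

17.8 m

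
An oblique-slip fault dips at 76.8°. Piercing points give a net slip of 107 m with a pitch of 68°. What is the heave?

22.7 m

dip-slip = net slip × sin(rake) = 107 m × sin(68°) = 99.21 m
heave = dip-slip × cos(dip) = 99.21 × cos(76.8°) = 22.7 m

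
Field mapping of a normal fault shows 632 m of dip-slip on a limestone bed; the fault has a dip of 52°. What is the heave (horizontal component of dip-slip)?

heave = dip-slip × cos(dip) = 632 m × cos(52°) = 389 m

389 m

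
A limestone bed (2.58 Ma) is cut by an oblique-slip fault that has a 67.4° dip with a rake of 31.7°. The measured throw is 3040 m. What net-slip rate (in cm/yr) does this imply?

0.243 cm/yr

dip-slip = throw / sin(dip) = 3040 / sin(67.4°) = 3293 m
net slip = dip-slip / sin(rake) = 3293 / sin(31.7°) = 6266 m
rate = 6266 m / 2.58 Ma = 0.00243 m/yr = 0.243 cm/yr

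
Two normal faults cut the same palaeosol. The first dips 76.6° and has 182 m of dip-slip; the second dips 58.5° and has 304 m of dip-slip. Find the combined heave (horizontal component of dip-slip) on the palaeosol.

heave_A = 182 × cos(76.6°) = 42.18 m
heave_B = 304 × cos(58.5°) = 158.8 m
total = 42.18 + 158.8 = 201 m

201 m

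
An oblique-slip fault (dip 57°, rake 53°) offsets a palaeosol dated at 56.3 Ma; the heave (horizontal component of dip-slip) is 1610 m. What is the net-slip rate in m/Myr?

dip-slip = heave / cos(dip) = 1610 / cos(57°) = 2956 m
net slip = dip-slip / sin(rake) = 2956 / sin(53°) = 3701 m
rate = 3701 m / 56.3 Ma = 0.0000657 m/yr = 65.7 m/Myr

65.7 m/Myr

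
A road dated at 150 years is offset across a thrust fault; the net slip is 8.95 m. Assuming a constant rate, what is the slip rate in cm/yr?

5.97 cm/yr

rate = 8.95 m / 150 years = 0.0597 m/yr = 5.97 cm/yr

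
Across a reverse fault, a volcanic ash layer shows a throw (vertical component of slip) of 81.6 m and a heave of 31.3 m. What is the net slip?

net slip = √(throw² + heave²) = √(81.6² + 31.3²) = 87.4 m

87.4 m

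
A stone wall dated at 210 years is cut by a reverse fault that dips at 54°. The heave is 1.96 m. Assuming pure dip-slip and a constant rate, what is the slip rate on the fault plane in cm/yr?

1.59 cm/yr

dip-slip = heave / cos(dip) = 1.96 m / cos(54°) = 3.335 m
rate = 3.335 m / 210 years = 0.0159 m/yr = 1.59 cm/yr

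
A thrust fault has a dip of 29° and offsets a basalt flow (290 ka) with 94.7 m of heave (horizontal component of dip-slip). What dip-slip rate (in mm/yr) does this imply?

0.373 mm/yr

dip-slip = heave / cos(dip) = 94.7 m / cos(29°) = 108.3 m
rate = 108.3 m / 290 ka = 0.000373 m/yr = 0.373 mm/yr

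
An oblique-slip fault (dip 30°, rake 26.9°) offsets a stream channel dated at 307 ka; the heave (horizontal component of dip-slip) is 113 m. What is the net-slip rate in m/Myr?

dip-slip = heave / cos(dip) = 113 / cos(30°) = 130.5 m
net slip = dip-slip / sin(rake) = 130.5 / sin(26.9°) = 288.4 m
rate = 288.4 m / 307 ka = 0.000939 m/yr = 939 m/Myr

939 m/Myr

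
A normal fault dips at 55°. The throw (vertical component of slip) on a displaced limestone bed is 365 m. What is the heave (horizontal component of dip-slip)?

256 m

heave = throw / tan(dip) = 365 / tan(55°) = 256 m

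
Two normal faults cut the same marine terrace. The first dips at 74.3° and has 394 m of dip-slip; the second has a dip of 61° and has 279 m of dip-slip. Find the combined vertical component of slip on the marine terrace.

throw_A = 394 × sin(74.3°) = 379.3 m
throw_B = 279 × sin(61°) = 244 m
total = 379.3 + 244 = 623 m

623 m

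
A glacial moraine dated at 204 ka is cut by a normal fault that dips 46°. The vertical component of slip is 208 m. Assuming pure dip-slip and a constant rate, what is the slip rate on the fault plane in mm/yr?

1.42 mm/yr

dip-slip = throw / sin(dip) = 208 m / sin(46°) = 289.2 m
rate = 289.2 m / 204 ka = 0.00142 m/yr = 1.42 mm/yr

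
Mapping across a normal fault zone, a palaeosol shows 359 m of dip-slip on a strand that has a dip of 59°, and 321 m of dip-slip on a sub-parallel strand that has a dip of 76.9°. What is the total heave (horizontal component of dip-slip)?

heave_A = 359 × cos(59°) = 184.9 m
heave_B = 321 × cos(76.9°) = 72.76 m
total = 184.9 + 72.76 = 258 m

258 m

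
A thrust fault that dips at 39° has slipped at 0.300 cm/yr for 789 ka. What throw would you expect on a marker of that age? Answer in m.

dip-slip = rate × time = 0.300 cm/yr × 789 ka = 2367 m
throw = dip-slip × sin(dip) = 2367 × sin(39°) = 1490 m

1490 m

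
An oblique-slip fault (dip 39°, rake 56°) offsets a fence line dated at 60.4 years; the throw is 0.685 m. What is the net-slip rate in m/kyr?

dip-slip = throw / sin(dip) = 0.685 / sin(39°) = 1.088 m
net slip = dip-slip / sin(rake) = 1.088 / sin(56°) = 1.313 m
rate = 1.313 m / 60.4 years = 0.0217 m/yr = 21.7 m/kyr

21.7 m/kyr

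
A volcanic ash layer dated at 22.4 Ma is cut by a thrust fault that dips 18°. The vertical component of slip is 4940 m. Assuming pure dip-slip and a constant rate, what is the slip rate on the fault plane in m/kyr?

dip-slip = throw / sin(dip) = 4940 m / sin(18°) = 15990 m
rate = 15990 m / 22.4 Ma = 0.000714 m/yr = 0.714 m/kyr

0.714 m/kyr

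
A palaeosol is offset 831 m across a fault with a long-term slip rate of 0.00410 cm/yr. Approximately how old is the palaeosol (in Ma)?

age = offset / rate = 831 m / (0.00410 cm/yr) = 2.03e+07 yr = 20.3 Ma

20.3 Ma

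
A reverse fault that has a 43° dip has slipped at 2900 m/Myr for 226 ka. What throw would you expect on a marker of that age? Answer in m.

447 m

dip-slip = rate × time = 2900 m/Myr × 226 ka = 655.4 m
throw = dip-slip × sin(dip) = 655.4 × sin(43°) = 447 m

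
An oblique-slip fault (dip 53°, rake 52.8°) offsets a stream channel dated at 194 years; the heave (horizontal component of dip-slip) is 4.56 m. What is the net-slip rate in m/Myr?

49000 m/Myr

dip-slip = heave / cos(dip) = 4.56 / cos(53°) = 7.577 m
net slip = dip-slip / sin(rake) = 7.577 / sin(52.8°) = 9.513 m
rate = 9.513 m / 194 years = 0.0490 m/yr = 49000 m/Myr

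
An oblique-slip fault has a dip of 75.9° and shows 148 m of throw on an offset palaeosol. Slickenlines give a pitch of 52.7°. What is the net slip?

dip-slip = throw / sin(dip) = 148 / sin(75.9°) = 152.6 m
net slip = dip-slip / sin(rake) = 152.6 / sin(52.7°) = 192 m

192 m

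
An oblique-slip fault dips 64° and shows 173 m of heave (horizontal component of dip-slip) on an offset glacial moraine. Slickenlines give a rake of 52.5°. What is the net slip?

dip-slip = heave / cos(dip) = 173 / cos(64°) = 394.6 m
net slip = dip-slip / sin(rake) = 394.6 / sin(52.5°) = 497 m

497 m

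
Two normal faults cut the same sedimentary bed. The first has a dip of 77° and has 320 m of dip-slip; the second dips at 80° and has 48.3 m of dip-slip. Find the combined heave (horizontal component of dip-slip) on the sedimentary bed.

80.4 m

heave_A = 320 × cos(77°) = 71.98 m
heave_B = 48.3 × cos(80°) = 8.387 m
total = 71.98 + 8.387 = 80.4 m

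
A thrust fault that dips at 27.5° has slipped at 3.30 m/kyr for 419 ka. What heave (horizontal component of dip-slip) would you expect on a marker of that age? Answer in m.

dip-slip = rate × time = 3.30 m/kyr × 419 ka = 1383 m
heave = dip-slip × cos(dip) = 1383 × cos(27.5°) = 1230 m

1230 m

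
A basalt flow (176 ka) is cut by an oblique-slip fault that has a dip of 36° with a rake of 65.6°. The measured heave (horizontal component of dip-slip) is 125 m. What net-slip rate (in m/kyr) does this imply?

dip-slip = heave / cos(dip) = 125 / cos(36°) = 154.5 m
net slip = dip-slip / sin(rake) = 154.5 / sin(65.6°) = 169.7 m
rate = 169.7 m / 176 ka = 0.000964 m/yr = 0.964 m/kyr

0.964 m/kyr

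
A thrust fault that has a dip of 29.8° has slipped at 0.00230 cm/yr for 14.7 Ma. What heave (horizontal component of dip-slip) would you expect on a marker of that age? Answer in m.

293 m

dip-slip = rate × time = 0.00230 cm/yr × 14.7 Ma = 338.1 m
heave = dip-slip × cos(dip) = 338.1 × cos(29.8°) = 293 m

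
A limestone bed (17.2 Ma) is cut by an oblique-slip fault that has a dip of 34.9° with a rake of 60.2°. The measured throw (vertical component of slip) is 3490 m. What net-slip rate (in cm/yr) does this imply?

0.0409 cm/yr

dip-slip = throw / sin(dip) = 3490 / sin(34.9°) = 6100 m
net slip = dip-slip / sin(rake) = 6100 / sin(60.2°) = 7029 m
rate = 7029 m / 17.2 Ma = 0.000409 m/yr = 0.0409 cm/yr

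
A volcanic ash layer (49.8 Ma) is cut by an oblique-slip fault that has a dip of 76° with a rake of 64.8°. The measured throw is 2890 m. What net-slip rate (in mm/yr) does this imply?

dip-slip = throw / sin(dip) = 2890 / sin(76°) = 2978 m
net slip = dip-slip / sin(rake) = 2978 / sin(64.8°) = 3292 m
rate = 3292 m / 49.8 Ma = 0.0000661 m/yr = 0.0661 mm/yr

0.0661 mm/yr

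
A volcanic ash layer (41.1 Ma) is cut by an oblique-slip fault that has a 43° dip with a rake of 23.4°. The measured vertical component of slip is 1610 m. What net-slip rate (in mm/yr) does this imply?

0.145 mm/yr

dip-slip = throw / sin(dip) = 1610 / sin(43°) = 2361 m
net slip = dip-slip / sin(rake) = 2361 / sin(23.4°) = 5944 m
rate = 5944 m / 41.1 Ma = 0.000145 m/yr = 0.145 mm/yr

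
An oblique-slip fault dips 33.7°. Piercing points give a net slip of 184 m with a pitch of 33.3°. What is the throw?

dip-slip = net slip × sin(rake) = 184 m × sin(33.3°) = 101 m
throw = dip-slip × sin(dip) = 101 × sin(33.7°) = 56.1 m

56.1 m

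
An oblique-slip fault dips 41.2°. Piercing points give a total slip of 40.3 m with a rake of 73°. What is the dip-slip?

38.5 m

dip-slip = net slip × sin(rake) = 40.3 m × sin(73°) = 38.5 m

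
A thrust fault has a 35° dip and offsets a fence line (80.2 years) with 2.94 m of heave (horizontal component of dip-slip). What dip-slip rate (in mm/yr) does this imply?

44.8 mm/yr

dip-slip = heave / cos(dip) = 2.94 m / cos(35°) = 3.589 m
rate = 3.589 m / 80.2 years = 0.0448 m/yr = 44.8 mm/yr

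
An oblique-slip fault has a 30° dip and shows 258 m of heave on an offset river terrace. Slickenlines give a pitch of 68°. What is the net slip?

dip-slip = heave / cos(dip) = 258 / cos(30°) = 297.9 m
net slip = dip-slip / sin(rake) = 297.9 / sin(68°) = 321 m

321 m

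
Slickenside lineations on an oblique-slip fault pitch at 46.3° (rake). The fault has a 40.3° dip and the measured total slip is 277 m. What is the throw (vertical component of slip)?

dip-slip = net slip × sin(rake) = 277 m × sin(46.3°) = 200.3 m
throw = dip-slip × sin(dip) = 200.3 × sin(40.3°) = 130 m

130 m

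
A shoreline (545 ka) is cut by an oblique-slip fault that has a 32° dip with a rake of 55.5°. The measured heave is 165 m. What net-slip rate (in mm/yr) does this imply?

dip-slip = heave / cos(dip) = 165 / cos(32°) = 194.6 m
net slip = dip-slip / sin(rake) = 194.6 / sin(55.5°) = 236.1 m
rate = 236.1 m / 545 ka = 0.000433 m/yr = 0.433 mm/yr

0.433 mm/yr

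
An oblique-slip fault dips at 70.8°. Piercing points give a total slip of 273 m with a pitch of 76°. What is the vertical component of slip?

250 m

dip-slip = net slip × sin(rake) = 273 m × sin(76°) = 264.9 m
throw = dip-slip × sin(dip) = 264.9 × sin(70.8°) = 250 m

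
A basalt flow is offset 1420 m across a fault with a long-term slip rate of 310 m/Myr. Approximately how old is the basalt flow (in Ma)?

4.58 Ma

age = offset / rate = 1420 m / (310 m/Myr) = 4.58e+06 yr = 4.58 Ma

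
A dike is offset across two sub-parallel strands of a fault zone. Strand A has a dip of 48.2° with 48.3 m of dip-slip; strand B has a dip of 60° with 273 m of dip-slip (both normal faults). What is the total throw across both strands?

272 m

throw_A = 48.3 × sin(48.2°) = 36.01 m
throw_B = 273 × sin(60°) = 236.4 m
total = 36.01 + 236.4 = 272 m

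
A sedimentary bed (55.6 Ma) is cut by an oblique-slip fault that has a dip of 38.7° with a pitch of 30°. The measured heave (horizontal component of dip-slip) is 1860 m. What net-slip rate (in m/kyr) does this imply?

dip-slip = heave / cos(dip) = 1860 / cos(38.7°) = 2383 m
net slip = dip-slip / sin(rake) = 2383 / sin(30°) = 4767 m
rate = 4767 m / 55.6 Ma = 0.0000857 m/yr = 0.0857 m/kyr

0.0857 m/kyr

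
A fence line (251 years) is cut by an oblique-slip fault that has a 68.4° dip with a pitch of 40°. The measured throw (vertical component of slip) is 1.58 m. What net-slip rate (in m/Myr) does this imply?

dip-slip = throw / sin(dip) = 1.58 / sin(68.4°) = 1.699 m
net slip = dip-slip / sin(rake) = 1.699 / sin(40°) = 2.644 m
rate = 2.644 m / 251 years = 0.0105 m/yr = 10500 m/Myr

10500 m/Myr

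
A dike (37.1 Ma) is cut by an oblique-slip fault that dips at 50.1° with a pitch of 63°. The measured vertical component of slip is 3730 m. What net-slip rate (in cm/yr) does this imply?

dip-slip = throw / sin(dip) = 3730 / sin(50.1°) = 4862 m
net slip = dip-slip / sin(rake) = 4862 / sin(63°) = 5457 m
rate = 5457 m / 37.1 Ma = 0.000147 m/yr = 0.0147 cm/yr

0.0147 cm/yr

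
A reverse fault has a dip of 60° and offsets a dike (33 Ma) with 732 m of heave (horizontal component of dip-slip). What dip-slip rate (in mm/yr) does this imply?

dip-slip = heave / cos(dip) = 732 m / cos(60°) = 1464 m
rate = 1464 m / 33 Ma = 0.0000444 m/yr = 0.0444 mm/yr

0.0444 mm/yr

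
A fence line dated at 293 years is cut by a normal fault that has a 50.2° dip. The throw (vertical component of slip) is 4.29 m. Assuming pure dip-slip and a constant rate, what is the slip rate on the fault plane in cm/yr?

1.91 cm/yr

dip-slip = throw / sin(dip) = 4.29 m / sin(50.2°) = 5.584 m
rate = 5.584 m / 293 years = 0.0191 m/yr = 1.91 cm/yr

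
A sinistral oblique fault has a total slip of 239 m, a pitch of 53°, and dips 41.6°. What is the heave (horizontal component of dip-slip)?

143 m

dip-slip = net slip × sin(rake) = 239 m × sin(53°) = 190.9 m
heave = dip-slip × cos(dip) = 190.9 × cos(41.6°) = 143 m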